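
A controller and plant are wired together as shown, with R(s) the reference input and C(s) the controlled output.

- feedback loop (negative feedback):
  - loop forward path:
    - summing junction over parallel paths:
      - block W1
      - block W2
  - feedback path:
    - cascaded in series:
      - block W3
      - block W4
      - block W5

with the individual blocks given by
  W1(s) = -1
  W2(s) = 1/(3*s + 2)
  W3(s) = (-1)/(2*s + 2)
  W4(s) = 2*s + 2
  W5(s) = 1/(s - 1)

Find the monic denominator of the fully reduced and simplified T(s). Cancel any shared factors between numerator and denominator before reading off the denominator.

Reducing step by step:

Step 1 - sum the parallel branches W1, W2 gives (-3*s - 1)/(3*s + 2)
Step 2 - cascade W3, W4, W5 gives (-1)/(s - 1)
Step 3 - collapse the loop ((W1+W2) forward, (W3*W4*W5) return) gives (-3*s^2 + 2*s + 1)/(3*s^2 + 2*s - 1)
No further cancellation is possible in the step-3 result, so that is T(s). Its denominator becomes monic after dividing by the leading coefficient 3.

Answer: s^2 + 2*s/3 - 1/3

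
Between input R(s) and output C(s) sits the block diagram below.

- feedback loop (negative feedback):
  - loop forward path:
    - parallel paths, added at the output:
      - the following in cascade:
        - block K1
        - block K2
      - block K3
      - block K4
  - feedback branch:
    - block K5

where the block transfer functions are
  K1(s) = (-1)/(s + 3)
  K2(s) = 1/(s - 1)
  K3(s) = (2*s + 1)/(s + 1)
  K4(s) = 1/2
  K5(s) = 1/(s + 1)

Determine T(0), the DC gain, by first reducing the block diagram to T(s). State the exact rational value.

(1) combine K1, K2 in series -> (-1)/(s^2 + 2*s - 3)
(2) combine (K1*K2), K3, K4 in parallel -> (5*s^3 + 13*s^2 - 11*s - 11)/(2*s^3 + 6*s^2 - 2*s - 6)
(3) reduce the feedback loop with forward ((K1*K2)+K3+K4) and return K5 -> (5*s^4 + 18*s^3 + 2*s^2 - 22*s - 11)/(2*s^4 + 13*s^3 + 17*s^2 - 19*s - 17)
That last expression is T(s); at s = 0 only the constant terms survive, so T(0) = -11/(-17) = 11/17.

Hence the answer: 11/17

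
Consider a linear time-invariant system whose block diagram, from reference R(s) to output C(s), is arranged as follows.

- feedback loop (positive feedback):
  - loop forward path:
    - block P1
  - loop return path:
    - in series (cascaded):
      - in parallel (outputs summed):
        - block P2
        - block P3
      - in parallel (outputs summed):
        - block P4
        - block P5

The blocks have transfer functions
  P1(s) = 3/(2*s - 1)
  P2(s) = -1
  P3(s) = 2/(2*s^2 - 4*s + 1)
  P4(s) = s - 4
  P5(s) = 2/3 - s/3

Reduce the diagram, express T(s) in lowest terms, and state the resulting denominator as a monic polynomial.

[1] sum the parallel branches P2, P3 = (-2*s^2 + 4*s + 1)/(2*s^2 - 4*s + 1)
[2] combine P4, P5 in parallel = 2*s/3 - 10/3
[3] combine (P2+P3), (P4+P5) in series = (-4*s^3 + 28*s^2 - 38*s - 10)/(6*s^2 - 12*s + 3)
[4] reduce the feedback loop with forward P1 and return ((P2+P3)*(P4+P5)) = (6*s^2 - 12*s + 3)/(8*s^3 - 38*s^2 + 44*s + 9)
The result of step 4 is T(s) in lowest terms. Its denominator has leading coefficient 8; dividing the denominator through by 8 makes it monic.

Therefore the answer is s^3 - 19*s^2/4 + 11*s/2 + 9/8.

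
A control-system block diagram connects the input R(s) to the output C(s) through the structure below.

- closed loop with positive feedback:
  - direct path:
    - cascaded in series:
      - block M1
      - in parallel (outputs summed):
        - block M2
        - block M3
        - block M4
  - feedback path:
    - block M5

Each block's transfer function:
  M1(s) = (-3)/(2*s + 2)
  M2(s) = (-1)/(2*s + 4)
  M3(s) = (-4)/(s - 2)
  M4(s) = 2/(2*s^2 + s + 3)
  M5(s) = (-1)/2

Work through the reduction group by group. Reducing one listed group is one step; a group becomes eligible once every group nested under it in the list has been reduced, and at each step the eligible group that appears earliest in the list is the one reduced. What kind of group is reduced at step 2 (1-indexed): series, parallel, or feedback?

The answer is series.

Reasoning:
Step 1 - parallel reduction of M2, M3, M4
Step 2 - reduce the series chain M1, (M2+M3+M4)
Step 3 - collapse the loop ((M1*(M2+M3+M4)) forward, M5 return)
At step 2 the group reduced is series.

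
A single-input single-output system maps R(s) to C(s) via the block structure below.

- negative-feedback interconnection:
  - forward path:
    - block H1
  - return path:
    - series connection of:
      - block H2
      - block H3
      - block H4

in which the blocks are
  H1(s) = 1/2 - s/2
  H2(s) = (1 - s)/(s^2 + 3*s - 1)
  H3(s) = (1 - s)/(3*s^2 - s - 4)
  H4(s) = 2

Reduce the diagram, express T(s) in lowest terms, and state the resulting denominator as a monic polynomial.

First reduce the diagram to T(s).

(1) cascade H2, H3, H4; result (2*s^2 - 4*s + 2)/(3*s^4 + 8*s^3 - 10*s^2 - 11*s + 4)
(2) feedback reduction of H1, (H2*H3*H4); result (-3*s^5 - 5*s^4 + 18*s^3 + s^2 - 15*s + 4)/(6*s^4 + 14*s^3 - 14*s^2 - 28*s + 10)
Step 2 gives the fully reduced T(s), with no common factor left to cancel. The denominator's leading coefficient is 6, so divide each of its coefficients by 6 to get the monic form.

Answer: s^4 + 7*s^3/3 - 7*s^2/3 - 14*s/3 + 5/3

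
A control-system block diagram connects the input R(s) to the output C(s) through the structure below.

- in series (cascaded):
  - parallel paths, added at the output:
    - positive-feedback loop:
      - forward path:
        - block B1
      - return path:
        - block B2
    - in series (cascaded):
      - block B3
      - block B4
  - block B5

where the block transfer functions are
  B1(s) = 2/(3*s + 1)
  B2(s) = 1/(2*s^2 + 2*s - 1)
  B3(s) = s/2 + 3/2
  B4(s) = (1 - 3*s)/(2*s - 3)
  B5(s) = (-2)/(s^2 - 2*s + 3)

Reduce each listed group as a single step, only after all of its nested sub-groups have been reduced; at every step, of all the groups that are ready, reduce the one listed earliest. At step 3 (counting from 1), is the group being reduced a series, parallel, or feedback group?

Step 1. reduce the feedback loop with forward B1 and return B2
Step 2. reduce the series chain B3, B4
Step 3. reduce the parallel group [B1/(1-B1*B2)], (B3*B4)
Step 4. series reduction of ([B1/(1-B1*B2)]+(B3*B4)), B5
Step 3 collapses a parallel group.

Hence the answer: parallel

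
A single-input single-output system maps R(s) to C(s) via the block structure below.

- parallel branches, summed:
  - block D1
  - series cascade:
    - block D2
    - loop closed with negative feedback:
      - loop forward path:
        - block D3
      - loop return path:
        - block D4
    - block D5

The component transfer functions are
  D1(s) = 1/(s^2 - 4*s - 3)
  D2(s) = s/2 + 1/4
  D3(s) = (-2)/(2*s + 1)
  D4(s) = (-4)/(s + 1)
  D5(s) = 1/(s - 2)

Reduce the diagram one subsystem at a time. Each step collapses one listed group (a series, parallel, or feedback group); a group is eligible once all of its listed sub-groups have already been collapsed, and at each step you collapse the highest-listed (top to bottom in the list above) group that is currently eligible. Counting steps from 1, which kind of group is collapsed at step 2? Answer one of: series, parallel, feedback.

Reducing step by step:

1. apply the feedback formula to D3, D4
2. reduce the series chain D2, [D3/(1+D3*D4)], D5
3. reduce the parallel group D1, (D2*[D3/(1+D3*D4)]*D5)
Step 2: series.

Answer: series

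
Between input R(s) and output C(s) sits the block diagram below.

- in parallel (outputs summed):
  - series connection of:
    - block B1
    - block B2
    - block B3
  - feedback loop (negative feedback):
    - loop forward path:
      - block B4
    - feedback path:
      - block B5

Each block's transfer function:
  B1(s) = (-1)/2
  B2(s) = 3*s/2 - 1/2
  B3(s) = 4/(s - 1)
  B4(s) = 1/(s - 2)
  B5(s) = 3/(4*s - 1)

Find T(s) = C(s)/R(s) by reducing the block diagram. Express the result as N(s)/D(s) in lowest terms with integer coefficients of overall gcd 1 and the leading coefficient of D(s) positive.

Step 1. multiply B1, B2, B3 (series) gives (1 - 3*s)/(s - 1)
Step 2. reduce the feedback loop with forward B4 and return B5 gives (4*s - 1)/(4*s^2 - 9*s + 5)
Step 3. add (B1*B2*B3), [B4/(1+B4*B5)] (parallel); the result is T(s) itself (integer coefficients, no common factor, positive leading denominator coefficient)

Final answer: (-12*s^2 + 23*s - 6)/(4*s^2 - 9*s + 5)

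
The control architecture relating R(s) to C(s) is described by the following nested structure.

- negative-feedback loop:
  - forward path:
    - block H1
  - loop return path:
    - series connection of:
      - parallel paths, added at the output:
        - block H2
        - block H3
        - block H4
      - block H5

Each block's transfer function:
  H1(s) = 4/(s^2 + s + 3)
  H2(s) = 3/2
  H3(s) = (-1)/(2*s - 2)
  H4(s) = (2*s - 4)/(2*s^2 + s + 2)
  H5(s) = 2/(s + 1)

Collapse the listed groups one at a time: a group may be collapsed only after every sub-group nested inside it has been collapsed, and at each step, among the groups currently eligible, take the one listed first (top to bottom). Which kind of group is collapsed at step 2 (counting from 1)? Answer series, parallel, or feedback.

1. combine H2, H3, H4 in parallel
2. combine (H2+H3+H4), H5 in series
3. feedback reduction of H1, ((H2+H3+H4)*H5)
So the answer for step 2 is series.

Final answer: series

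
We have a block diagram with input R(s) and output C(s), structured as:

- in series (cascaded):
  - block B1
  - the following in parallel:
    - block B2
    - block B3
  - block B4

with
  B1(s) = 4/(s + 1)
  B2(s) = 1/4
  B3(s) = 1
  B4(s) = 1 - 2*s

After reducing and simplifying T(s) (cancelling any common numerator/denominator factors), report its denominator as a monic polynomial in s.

Answer: s + 1

Working:
Step 1 - parallel reduction of B2, B3, giving 5/4
Step 2 - combine B1, (B2+B3), B4 in series, giving (5 - 10*s)/(s + 1)
Step 2 gives the fully reduced T(s), with no common factor left to cancel. The denominator is already monic (leading coefficient 1).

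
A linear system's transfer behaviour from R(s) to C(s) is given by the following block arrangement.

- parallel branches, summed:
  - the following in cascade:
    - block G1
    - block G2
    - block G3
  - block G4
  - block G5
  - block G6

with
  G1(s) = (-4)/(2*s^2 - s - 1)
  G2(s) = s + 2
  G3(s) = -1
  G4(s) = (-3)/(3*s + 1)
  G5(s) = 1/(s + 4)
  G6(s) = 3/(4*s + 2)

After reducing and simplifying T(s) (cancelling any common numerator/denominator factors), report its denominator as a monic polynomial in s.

(1) series reduction of G1, G2, G3, giving (4*s + 8)/(2*s^2 - s - 1)
(2) combine (G1*G2*G3), G4, G5, G6 in parallel, giving (33*s^3 + 138*s^2 + 235*s + 74)/(12*s^4 + 46*s^3 - 16*s^2 - 34*s - 8)
No further cancellation is possible in the step-2 result, so that is T(s). Its denominator becomes monic after dividing by the leading coefficient 12.

Hence the answer: s^4 + 23*s^3/6 - 4*s^2/3 - 17*s/6 - 2/3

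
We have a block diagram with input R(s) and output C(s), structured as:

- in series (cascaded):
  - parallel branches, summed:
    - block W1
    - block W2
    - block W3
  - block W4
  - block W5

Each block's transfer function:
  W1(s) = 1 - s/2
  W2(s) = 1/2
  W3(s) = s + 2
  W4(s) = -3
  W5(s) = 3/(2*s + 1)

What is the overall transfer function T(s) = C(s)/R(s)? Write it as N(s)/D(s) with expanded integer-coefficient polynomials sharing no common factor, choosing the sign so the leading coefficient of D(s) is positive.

Answer: (-9*s - 63)/(4*s + 2)

Working:
(1) sum the parallel branches W1, W2, W3 -> s/2 + 7/2
(2) combine (W1+W2+W3), W4, W5 in series: this yields T(s), and no further normalization is needed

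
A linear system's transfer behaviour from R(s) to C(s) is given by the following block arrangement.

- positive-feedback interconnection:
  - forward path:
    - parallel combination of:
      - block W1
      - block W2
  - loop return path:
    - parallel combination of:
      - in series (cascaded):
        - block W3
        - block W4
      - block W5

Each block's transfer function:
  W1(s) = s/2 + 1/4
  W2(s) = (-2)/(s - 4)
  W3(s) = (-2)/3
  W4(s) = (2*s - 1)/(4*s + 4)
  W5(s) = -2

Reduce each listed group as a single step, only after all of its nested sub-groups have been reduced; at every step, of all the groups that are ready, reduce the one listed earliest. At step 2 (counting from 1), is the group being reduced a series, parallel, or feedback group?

The answer is series.

Reasoning:
Step 1: parallel reduction of W1, W2
Step 2: cascade W3, W4
Step 3: add (W3*W4), W5 (parallel)
Step 4: collapse the loop ((W1+W2) forward, ((W3*W4)+W5) return)
The group at step 2 is a series group.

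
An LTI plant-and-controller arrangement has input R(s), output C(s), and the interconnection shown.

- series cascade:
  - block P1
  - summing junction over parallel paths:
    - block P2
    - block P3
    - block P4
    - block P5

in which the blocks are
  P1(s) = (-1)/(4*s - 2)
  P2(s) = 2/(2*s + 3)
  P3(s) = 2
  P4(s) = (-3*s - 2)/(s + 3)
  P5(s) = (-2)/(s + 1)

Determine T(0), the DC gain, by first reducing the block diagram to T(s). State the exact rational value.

Reducing step by step:

1. sum the parallel branches P2, P3, P4, P5 gives (-2*s^3 + s^2 + 7*s)/(2*s^3 + 11*s^2 + 18*s + 9)
2. cascade P1, (P2+P3+P4+P5) gives (2*s^3 - s^2 - 7*s)/(8*s^4 + 40*s^3 + 50*s^2 - 18)
That last expression is T(s); at s = 0 only the constant terms survive, so T(0) = 0/(-18) = 0.

Answer: 0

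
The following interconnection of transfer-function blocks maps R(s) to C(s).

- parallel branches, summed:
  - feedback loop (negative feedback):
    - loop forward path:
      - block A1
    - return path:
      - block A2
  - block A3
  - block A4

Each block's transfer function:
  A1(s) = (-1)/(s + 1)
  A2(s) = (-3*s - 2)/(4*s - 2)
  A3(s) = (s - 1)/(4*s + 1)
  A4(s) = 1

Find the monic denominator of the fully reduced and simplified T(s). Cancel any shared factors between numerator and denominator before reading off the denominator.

1. feedback reduction of A1, A2 = (2 - 4*s)/(4*s^2 + 5*s)
2. combine [A1/(1+A1*A2)], A3, A4 in parallel = (20*s^3 + 9*s^2 + 4*s + 2)/(16*s^3 + 24*s^2 + 5*s)
The result of step 2 is T(s) in lowest terms. Its denominator has leading coefficient 16; dividing the denominator through by 16 makes it monic.

Final answer: s^3 + 3*s^2/2 + 5*s/16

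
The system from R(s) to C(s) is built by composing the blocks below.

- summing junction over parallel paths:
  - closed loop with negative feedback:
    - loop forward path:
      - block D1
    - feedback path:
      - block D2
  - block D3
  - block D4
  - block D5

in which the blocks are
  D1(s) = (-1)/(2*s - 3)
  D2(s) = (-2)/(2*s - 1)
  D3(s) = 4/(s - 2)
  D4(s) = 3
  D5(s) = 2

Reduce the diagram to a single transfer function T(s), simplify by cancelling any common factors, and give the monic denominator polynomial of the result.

Answer: s^3 - 4*s^2 + 21*s/4 - 5/2

Working:
[1] collapse the loop (D1 forward, D2 return) -> (1 - 2*s)/(4*s^2 - 8*s + 5)
[2] add [D1/(1+D1*D2)], D3, D4, D5 (parallel) -> (20*s^3 - 66*s^2 + 78*s - 32)/(4*s^3 - 16*s^2 + 21*s - 10)
No further cancellation is possible in the step-2 result, so that is T(s). Its denominator becomes monic after dividing by the leading coefficient 4.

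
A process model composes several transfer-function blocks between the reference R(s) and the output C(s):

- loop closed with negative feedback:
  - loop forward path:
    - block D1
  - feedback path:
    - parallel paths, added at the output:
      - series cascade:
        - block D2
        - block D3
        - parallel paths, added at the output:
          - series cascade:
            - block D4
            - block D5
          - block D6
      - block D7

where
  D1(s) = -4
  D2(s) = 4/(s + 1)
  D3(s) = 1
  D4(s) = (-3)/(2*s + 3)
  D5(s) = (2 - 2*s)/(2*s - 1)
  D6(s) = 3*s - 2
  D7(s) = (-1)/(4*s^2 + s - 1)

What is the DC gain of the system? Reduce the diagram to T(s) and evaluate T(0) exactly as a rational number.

(1) series reduction of D4, D5 -> (6*s - 6)/(4*s^2 + 4*s - 3)
(2) parallel reduction of (D4*D5), D6 -> (12*s^3 + 4*s^2 - 11*s)/(4*s^2 + 4*s - 3)
(3) series reduction of D2, D3, ((D4*D5)+D6) -> (48*s^3 + 16*s^2 - 44*s)/(4*s^3 + 8*s^2 + s - 3)
(4) combine (D2*D3*((D4*D5)+D6)), D7 in parallel -> (192*s^5 + 112*s^4 - 212*s^3 - 68*s^2 + 43*s + 3)/(16*s^5 + 36*s^4 + 8*s^3 - 19*s^2 - 4*s + 3)
(5) apply the feedback formula to D1, ((D2*D3*((D4*D5)+D6))+D7) -> (64*s^5 + 144*s^4 + 32*s^3 - 76*s^2 - 16*s + 12)/(752*s^5 + 412*s^4 - 856*s^3 - 253*s^2 + 176*s + 9)
The step-5 result is T(s). Setting s = 0: T(0) = 12/9 = 4/3.

Hence the answer: 4/3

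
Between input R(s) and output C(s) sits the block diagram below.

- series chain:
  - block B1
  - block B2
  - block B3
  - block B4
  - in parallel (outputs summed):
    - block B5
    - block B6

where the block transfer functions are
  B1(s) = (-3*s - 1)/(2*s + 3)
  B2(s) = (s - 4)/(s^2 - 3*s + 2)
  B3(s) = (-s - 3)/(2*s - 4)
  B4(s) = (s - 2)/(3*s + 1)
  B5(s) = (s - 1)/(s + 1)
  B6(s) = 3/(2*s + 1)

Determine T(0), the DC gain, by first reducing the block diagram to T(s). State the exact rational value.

First reduce the diagram to T(s).

1. add B5, B6 (parallel): (2*s^2 + 2*s + 2)/(2*s^2 + 3*s + 1)
2. cascade B1, B2, B3, B4, (B5+B6): (s^4 - 12*s^2 - 13*s - 12)/(4*s^5 - 17*s^3 - 6*s^2 + 13*s + 6)
Evaluating the step-2 result (the overall T(s)) at s = 0 gives T(0) = -12/6 = -2.

Answer: -2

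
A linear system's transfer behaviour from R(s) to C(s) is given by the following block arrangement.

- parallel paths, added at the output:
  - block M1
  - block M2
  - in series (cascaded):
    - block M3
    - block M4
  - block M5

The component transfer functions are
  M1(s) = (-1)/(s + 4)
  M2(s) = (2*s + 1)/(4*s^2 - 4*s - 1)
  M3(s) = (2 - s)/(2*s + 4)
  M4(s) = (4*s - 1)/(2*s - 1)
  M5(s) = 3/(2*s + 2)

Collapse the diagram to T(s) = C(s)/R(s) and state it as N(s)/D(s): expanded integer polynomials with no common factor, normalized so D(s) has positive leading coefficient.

Answer: (-16*s^6 - 12*s^5 + 296*s^4 + 135*s^3 - 328*s^2 + 30*s + 12)/(16*s^6 + 88*s^5 + 60*s^4 - 178*s^3 - 122*s^2 + 60*s + 16)

Working:
[1] series reduction of M3, M4, giving (-4*s^2 + 9*s - 2)/(4*s^2 + 6*s - 4)
[2] add M1, M2, (M3*M4), M5 (parallel), giving the overall T(s)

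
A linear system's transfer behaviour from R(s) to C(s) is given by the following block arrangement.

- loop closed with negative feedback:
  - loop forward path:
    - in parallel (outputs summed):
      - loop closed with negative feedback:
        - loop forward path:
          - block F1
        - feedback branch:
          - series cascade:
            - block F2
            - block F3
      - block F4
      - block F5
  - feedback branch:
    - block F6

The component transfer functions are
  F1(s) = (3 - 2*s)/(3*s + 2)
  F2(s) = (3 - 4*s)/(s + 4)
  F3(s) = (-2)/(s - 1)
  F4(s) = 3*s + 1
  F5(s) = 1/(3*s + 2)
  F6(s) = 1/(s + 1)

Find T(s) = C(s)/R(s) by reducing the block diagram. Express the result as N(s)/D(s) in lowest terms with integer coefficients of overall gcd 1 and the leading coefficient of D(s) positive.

Step 1: series reduction of F2, F3; result (8*s - 6)/(s^2 + 3*s - 4)
Step 2: feedback reduction of F1, (F2*F3); result (-2*s^3 - 3*s^2 + 17*s - 12)/(3*s^3 - 5*s^2 + 30*s - 26)
Step 3: sum the parallel branches [F1/(1+F1*(F2*F3))], F4, F5; result (27*s^5 - 24*s^4 + 221*s^3 + 66*s^2 - 146*s - 102)/(9*s^4 - 9*s^3 + 80*s^2 - 18*s - 52)
Step 4: apply the feedback formula to ([F1/(1+F1*(F2*F3))]+F4+F5), F6 - this is the overall T(s), already in the required normalized form

Hence the answer: (27*s^6 + 3*s^5 + 197*s^4 + 287*s^3 - 80*s^2 - 248*s - 102)/(36*s^5 - 24*s^4 + 292*s^3 + 128*s^2 - 216*s - 154)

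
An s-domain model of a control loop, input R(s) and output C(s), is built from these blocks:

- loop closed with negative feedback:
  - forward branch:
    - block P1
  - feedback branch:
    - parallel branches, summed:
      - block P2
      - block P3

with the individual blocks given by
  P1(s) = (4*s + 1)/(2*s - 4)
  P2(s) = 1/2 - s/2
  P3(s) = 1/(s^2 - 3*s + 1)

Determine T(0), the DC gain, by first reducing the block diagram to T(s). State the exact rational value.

Step 1: reduce the parallel group P2, P3; result (-s^3 + 4*s^2 - 4*s + 3)/(2*s^2 - 6*s + 2)
Step 2: collapse the loop (P1 forward, (P2+P3) return); result (-8*s^3 + 22*s^2 - 2*s - 2)/(4*s^4 - 19*s^3 + 32*s^2 - 36*s + 5)
The step-2 result is T(s). Setting s = 0: T(0) = -2/5.

Final answer: -2/5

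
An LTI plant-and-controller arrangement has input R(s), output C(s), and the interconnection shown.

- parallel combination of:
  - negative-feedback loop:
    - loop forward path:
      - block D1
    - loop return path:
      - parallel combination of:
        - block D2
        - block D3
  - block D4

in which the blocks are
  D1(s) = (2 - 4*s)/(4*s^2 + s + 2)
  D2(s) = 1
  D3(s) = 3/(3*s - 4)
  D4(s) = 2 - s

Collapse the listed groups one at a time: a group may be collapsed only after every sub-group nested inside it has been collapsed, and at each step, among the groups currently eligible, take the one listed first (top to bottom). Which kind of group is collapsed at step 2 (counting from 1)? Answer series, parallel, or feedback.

Step 1 - sum the parallel branches D2, D3
Step 2 - collapse the loop (D1 forward, (D2+D3) return)
Step 3 - combine [D1/(1+D1*(D2+D3))], D4 in parallel
Step 2: feedback.

Final answer: feedback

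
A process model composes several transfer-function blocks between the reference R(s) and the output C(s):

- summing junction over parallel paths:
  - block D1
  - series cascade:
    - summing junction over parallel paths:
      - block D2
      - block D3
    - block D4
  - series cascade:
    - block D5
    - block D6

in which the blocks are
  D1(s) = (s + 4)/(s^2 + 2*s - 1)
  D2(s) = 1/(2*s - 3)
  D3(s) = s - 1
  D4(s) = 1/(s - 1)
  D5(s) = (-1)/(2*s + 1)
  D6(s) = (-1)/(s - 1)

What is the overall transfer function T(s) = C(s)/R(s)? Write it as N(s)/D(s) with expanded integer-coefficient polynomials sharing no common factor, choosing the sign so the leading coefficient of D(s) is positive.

First reduce the diagram to T(s).

[1] combine D2, D3 in parallel: (2*s^2 - 5*s + 4)/(2*s - 3)
[2] combine (D2+D3), D4 in series: (2*s^2 - 5*s + 4)/(2*s^2 - 5*s + 3)
[3] reduce the series chain D5, D6: 1/(2*s^2 - s - 1)
[4] sum the parallel branches D1, ((D2+D3)*D4), (D5*D6), giving the overall T(s)

Answer: (4*s^5 + 4*s^4 - 7*s^3 - 12*s^2 + 4*s + 11)/(4*s^5 - 19*s^3 + 13*s^2 + 5*s - 3)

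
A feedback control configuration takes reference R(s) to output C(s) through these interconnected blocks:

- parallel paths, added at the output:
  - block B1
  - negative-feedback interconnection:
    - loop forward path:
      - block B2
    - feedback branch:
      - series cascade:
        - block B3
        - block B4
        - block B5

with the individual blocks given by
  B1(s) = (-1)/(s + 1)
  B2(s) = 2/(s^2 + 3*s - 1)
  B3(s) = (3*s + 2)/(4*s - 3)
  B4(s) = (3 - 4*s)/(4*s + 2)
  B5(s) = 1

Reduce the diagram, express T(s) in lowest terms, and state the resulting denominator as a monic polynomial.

1. series reduction of B3, B4, B5 = (-3*s - 2)/(4*s + 2)
2. collapse the loop (B2 forward, (B3*B4*B5) return) = (4*s + 2)/(2*s^3 + 7*s^2 - 2*s - 3)
3. parallel reduction of B1, [B2/(1+B2*(B3*B4*B5))] = (-2*s^3 - 3*s^2 + 8*s + 5)/(2*s^4 + 9*s^3 + 5*s^2 - 5*s - 3)
The result of step 3 is T(s) in lowest terms. Its denominator has leading coefficient 2; dividing the denominator through by 2 makes it monic.

Answer: s^4 + 9*s^3/2 + 5*s^2/2 - 5*s/2 - 3/2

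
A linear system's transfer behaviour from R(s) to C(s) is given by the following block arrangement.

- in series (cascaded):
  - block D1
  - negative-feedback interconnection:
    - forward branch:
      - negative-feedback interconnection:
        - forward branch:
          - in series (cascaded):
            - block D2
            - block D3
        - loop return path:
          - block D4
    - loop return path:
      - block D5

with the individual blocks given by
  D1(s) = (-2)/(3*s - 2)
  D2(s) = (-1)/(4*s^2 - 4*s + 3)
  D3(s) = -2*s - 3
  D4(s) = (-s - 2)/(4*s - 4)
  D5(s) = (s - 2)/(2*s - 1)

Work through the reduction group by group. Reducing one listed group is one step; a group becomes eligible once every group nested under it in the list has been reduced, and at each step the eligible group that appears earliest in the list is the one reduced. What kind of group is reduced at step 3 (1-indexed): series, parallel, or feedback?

Step 1: reduce the series chain D2, D3
Step 2: reduce the feedback loop with forward (D2*D3) and return D4
Step 3: close the feedback loop around [(D2*D3)/(1+(D2*D3)*D4)], D5
Step 4: multiply D1, [[(D2*D3)/(1+(D2*D3)*D4)]/(1+[(D2*D3)/(1+(D2*D3)*D4)]*D5)] (series)
Step 3: feedback.

Therefore the answer is feedback.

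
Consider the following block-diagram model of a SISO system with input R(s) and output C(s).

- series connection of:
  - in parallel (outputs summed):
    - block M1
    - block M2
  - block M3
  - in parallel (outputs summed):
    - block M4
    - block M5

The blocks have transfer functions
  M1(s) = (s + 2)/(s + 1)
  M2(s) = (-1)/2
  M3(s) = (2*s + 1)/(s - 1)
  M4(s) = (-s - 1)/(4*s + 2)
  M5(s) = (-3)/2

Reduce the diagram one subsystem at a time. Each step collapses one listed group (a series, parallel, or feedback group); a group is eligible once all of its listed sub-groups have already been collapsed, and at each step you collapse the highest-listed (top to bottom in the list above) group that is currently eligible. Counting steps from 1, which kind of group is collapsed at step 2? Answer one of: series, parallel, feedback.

Step 1: add M1, M2 (parallel)
Step 2: combine M4, M5 in parallel
Step 3: cascade (M1+M2), M3, (M4+M5)
Step 2 collapses a parallel group.

Hence the answer: parallel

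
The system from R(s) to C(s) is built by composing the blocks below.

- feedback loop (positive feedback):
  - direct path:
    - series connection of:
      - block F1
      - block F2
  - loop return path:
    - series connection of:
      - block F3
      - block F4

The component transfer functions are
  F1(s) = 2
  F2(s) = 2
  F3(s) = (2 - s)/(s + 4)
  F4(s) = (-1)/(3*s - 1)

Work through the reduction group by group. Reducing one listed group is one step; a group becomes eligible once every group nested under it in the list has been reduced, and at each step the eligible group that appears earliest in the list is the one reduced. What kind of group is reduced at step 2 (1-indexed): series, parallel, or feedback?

Answer: series

Working:
(1) series reduction of F1, F2
(2) multiply F3, F4 (series)
(3) feedback reduction of (F1*F2), (F3*F4)
The group at step 2 is a series group.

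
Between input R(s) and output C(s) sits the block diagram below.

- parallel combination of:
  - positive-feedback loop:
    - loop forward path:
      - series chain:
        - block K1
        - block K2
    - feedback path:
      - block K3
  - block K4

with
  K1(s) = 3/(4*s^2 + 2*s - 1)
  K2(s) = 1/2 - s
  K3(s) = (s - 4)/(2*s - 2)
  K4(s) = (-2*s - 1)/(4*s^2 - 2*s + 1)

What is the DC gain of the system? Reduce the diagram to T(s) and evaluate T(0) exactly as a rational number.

First reduce the diagram to T(s).

Step 1 - cascade K1, K2; result (3 - 6*s)/(8*s^2 + 4*s - 2)
Step 2 - reduce the feedback loop with forward (K1*K2) and return K3; result (-12*s^2 + 18*s - 6)/(16*s^3 - 2*s^2 - 39*s + 16)
Step 3 - sum the parallel branches [(K1*K2)/(1-(K1*K2)*K3)], K4; result (-80*s^4 + 84*s^3 + 8*s^2 + 37*s - 22)/(64*s^5 - 40*s^4 - 136*s^3 + 140*s^2 - 71*s + 16)
DC gain: substitute s = 0 into T(s) from step 3: T(0) = -22/16 = -11/8.

Answer: -11/8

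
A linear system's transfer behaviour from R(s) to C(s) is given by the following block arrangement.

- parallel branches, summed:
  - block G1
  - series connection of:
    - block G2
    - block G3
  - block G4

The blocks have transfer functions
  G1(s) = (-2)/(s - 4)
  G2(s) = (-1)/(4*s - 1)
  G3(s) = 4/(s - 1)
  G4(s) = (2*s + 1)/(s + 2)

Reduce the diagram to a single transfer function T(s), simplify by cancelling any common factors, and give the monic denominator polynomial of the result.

Reducing step by step:

(1) reduce the series chain G2, G3; result (-4)/(4*s^2 - 5*s + 1)
(2) reduce the parallel group G1, (G2*G3), G4; result (8*s^4 - 46*s^3 + 11*s^2 + 39*s + 24)/(4*s^4 - 13*s^3 - 21*s^2 + 38*s - 8)
Step 2 gives the fully reduced T(s), with no common factor left to cancel. The denominator's leading coefficient is 4, so divide each of its coefficients by 4 to get the monic form.

Answer: s^4 - 13*s^3/4 - 21*s^2/4 + 19*s/2 - 2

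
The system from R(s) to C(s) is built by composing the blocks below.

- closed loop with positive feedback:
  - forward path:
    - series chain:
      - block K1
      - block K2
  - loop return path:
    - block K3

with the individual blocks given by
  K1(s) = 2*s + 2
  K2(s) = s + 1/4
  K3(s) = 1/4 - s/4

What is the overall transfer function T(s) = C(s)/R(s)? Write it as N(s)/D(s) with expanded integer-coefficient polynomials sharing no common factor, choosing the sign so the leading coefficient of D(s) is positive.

The answer is (16*s^2 + 20*s + 4)/(4*s^3 + s^2 - 4*s + 7).

Reasoning:
Step 1: multiply K1, K2 (series) -> 2*s^2 + 5*s/2 + 1/2
Step 2: reduce the feedback loop with forward (K1*K2) and return K3, giving the overall T(s)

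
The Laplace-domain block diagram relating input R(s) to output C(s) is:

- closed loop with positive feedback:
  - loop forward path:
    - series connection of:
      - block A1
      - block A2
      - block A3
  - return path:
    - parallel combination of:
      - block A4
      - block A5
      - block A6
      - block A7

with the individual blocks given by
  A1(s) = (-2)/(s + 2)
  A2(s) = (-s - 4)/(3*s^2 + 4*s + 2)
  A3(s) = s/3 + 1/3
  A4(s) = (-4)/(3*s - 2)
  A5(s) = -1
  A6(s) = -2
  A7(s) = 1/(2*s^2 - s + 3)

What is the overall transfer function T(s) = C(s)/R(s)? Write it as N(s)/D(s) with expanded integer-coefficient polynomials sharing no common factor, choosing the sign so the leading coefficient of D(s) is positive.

Step 1. combine A1, A2, A3 in series -> (2*s^2 + 10*s + 8)/(9*s^3 + 30*s^2 + 30*s + 12)
Step 2. combine A4, A5, A6, A7 in parallel -> (-18*s^3 + 13*s^2 - 26*s + 4)/(6*s^3 - 7*s^2 + 11*s - 6)
Step 3. apply the feedback formula to (A1*A2*A3), (A4+A5+A6+A7), which is the overall transfer function T(s) = C(s)/R(s) in lowest terms

Final answer: (12*s^5 + 46*s^4 + 42*s^2 + 28*s - 48)/(54*s^6 + 153*s^5 + 223*s^4 + 204*s^3 + 214*s^2 + 120*s - 104)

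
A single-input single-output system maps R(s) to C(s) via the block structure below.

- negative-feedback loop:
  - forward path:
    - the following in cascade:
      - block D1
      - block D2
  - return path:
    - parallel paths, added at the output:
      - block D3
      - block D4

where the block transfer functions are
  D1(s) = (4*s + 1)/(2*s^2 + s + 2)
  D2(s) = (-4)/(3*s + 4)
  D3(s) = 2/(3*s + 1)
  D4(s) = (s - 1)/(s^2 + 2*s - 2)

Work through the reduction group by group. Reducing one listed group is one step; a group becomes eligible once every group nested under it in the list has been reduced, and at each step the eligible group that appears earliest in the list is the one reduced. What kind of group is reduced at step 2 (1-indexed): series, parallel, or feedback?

Reducing step by step:

1. series reduction of D1, D2
2. combine D3, D4 in parallel
3. reduce the feedback loop with forward (D1*D2) and return (D3+D4)
The group at step 2 is a parallel group.

Answer: parallel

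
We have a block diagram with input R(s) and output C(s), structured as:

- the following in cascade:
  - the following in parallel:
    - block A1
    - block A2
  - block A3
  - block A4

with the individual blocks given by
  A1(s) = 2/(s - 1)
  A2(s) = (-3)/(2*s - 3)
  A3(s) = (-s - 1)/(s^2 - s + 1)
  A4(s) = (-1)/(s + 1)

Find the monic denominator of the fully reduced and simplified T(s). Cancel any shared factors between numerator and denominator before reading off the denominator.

Answer: s^4 - 7*s^3/2 + 5*s^2 - 4*s + 3/2

Working:
Step 1. combine A1, A2 in parallel: (s - 3)/(2*s^2 - 5*s + 3)
Step 2. cascade (A1+A2), A3, A4: (s - 3)/(2*s^4 - 7*s^3 + 10*s^2 - 8*s + 3)
Step 2 gives the fully reduced T(s), with no common factor left to cancel. The denominator's leading coefficient is 2, so divide each of its coefficients by 2 to get the monic form.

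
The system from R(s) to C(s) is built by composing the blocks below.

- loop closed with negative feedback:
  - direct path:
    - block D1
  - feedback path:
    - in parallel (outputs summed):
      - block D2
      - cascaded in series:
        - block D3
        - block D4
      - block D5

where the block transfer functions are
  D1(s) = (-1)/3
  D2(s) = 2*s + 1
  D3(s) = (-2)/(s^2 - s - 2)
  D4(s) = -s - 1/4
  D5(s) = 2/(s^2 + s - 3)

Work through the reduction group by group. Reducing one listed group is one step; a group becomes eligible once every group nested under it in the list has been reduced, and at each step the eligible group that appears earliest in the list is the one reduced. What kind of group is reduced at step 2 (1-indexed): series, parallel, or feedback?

Reducing step by step:

Step 1 - reduce the series chain D3, D4
Step 2 - reduce the parallel group D2, (D3*D4), D5
Step 3 - apply the feedback formula to D1, (D2+(D3*D4)+D5)
Step 2 collapses a parallel group.

Answer: parallel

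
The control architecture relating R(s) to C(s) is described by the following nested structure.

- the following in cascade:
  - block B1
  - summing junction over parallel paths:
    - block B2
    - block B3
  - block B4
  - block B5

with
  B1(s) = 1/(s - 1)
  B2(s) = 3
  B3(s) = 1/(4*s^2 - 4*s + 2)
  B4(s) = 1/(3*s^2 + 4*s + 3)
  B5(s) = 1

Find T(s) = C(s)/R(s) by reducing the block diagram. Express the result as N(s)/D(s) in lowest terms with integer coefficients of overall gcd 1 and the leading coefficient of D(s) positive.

(1) reduce the parallel group B2, B3; result (12*s^2 - 12*s + 7)/(4*s^2 - 4*s + 2)
(2) multiply B1, (B2+B3), B4, B5 (series) - this is the overall T(s), already in the required normalized form

Hence the answer: (12*s^2 - 12*s + 7)/(12*s^5 - 8*s^4 - 2*s^3 - 6*s^2 + 10*s - 6)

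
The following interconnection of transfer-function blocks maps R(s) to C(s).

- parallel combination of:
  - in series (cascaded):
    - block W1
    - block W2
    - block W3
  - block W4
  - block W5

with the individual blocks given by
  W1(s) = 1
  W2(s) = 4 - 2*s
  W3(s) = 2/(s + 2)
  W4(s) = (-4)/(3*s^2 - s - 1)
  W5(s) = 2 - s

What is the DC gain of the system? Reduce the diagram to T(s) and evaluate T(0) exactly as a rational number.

[1] multiply W1, W2, W3 (series) = (8 - 4*s)/(s + 2)
[2] add (W1*W2*W3), W4, W5 (parallel) = (-3*s^4 - 11*s^3 + 41*s^2 - 12*s - 20)/(3*s^3 + 5*s^2 - 3*s - 2)
DC gain: substitute s = 0 into T(s) from step 2: T(0) = -20/(-2) = 10.

Therefore the answer is 10.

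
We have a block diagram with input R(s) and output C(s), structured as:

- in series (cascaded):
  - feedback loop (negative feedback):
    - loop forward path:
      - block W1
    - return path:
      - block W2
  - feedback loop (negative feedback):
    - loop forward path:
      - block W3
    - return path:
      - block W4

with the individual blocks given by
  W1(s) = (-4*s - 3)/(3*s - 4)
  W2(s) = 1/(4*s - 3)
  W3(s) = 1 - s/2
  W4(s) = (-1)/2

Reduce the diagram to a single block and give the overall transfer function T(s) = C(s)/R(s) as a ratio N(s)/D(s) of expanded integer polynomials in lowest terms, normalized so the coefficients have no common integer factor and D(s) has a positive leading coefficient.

Step 1 - feedback reduction of W1, W2 = (9 - 16*s^2)/(12*s^2 - 29*s + 9)
Step 2 - close the feedback loop around W3, W4 = (4 - 2*s)/(s + 2)
Step 3 - combine [W1/(1+W1*W2)], [W3/(1+W3*W4)] in series: this yields T(s), and no further normalization is needed

Therefore the answer is (32*s^3 - 64*s^2 - 18*s + 36)/(12*s^3 - 5*s^2 - 49*s + 18).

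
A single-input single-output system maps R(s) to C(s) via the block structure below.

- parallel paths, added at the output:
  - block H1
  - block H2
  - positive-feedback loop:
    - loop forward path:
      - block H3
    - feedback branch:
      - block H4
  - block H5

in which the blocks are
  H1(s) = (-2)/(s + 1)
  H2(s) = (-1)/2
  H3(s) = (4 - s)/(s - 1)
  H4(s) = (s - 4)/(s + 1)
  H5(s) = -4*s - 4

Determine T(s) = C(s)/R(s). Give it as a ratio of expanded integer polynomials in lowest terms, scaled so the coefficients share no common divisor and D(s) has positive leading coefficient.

(1) close the feedback loop around H3, H4 -> (-s^2 + 3*s + 4)/(2*s^2 - 8*s + 15)
(2) reduce the parallel group H1, H2, [H3/(1-H3*H4)], H5: this yields T(s), and no further normalization is needed

Therefore the answer is (-16*s^4 + 28*s^3 - 6*s^2 - 137*s - 187)/(4*s^3 - 12*s^2 + 14*s + 30).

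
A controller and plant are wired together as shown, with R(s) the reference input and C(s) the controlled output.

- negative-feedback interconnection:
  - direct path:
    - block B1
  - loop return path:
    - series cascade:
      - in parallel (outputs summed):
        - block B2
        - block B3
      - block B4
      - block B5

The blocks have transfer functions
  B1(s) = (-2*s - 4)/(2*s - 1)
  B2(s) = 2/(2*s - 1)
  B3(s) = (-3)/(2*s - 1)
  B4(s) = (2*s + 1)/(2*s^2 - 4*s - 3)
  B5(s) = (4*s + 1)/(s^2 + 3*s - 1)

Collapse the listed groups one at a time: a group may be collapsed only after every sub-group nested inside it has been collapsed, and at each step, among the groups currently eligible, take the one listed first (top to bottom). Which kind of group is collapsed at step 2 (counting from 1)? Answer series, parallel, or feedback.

(1) add B2, B3 (parallel)
(2) cascade (B2+B3), B4, B5
(3) reduce the feedback loop with forward B1 and return ((B2+B3)*B4*B5)
Step 2: series.

Hence the answer: series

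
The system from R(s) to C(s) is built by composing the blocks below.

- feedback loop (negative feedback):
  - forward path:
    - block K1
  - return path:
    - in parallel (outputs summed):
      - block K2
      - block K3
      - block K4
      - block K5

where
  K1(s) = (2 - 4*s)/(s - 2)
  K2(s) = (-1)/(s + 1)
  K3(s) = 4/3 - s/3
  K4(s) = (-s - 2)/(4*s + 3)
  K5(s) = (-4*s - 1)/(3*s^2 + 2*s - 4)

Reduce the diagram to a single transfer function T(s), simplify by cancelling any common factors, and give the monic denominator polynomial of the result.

Step 1: combine K2, K3, K4, K5 in parallel = (-12*s^5 + 10*s^4 - 8*s^3 - 121*s^2 - 79*s + 3)/(36*s^4 + 87*s^3 + 21*s^2 - 66*s - 36)
Step 2: apply the feedback formula to K1, (K2+K3+K4+K5) = (-144*s^5 - 276*s^4 + 90*s^3 + 306*s^2 + 12*s - 72)/(48*s^6 - 28*s^5 + 67*s^4 + 315*s^3 - 34*s^2 - 74*s + 78)
Step 2 gives the fully reduced T(s), with no common factor left to cancel. The denominator's leading coefficient is 48, so divide each of its coefficients by 48 to get the monic form.

Final answer: s^6 - 7*s^5/12 + 67*s^4/48 + 105*s^3/16 - 17*s^2/24 - 37*s/24 + 13/8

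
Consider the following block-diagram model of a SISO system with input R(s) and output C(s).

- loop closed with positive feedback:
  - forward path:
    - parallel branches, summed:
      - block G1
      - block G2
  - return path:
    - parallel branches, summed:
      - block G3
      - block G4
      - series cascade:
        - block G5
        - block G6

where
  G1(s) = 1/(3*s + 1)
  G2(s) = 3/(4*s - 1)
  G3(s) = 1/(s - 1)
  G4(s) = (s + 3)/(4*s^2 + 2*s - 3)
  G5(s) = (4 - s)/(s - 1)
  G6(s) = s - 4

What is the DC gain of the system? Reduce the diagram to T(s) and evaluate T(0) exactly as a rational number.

Step 1: add G1, G2 (parallel) gives (13*s + 2)/(12*s^2 + s - 1)
Step 2: series reduction of G5, G6 gives (-s^2 + 8*s - 16)/(s - 1)
Step 3: sum the parallel branches G3, G4, (G5*G6) gives (-4*s^4 + 30*s^3 - 40*s^2 - 52*s + 42)/(4*s^3 - 2*s^2 - 5*s + 3)
Step 4: apply the feedback formula to (G1+G2), (G3+G4+(G5*G6)) gives (52*s^4 - 18*s^3 - 69*s^2 + 29*s + 6)/(100*s^5 - 402*s^4 + 394*s^3 + 789*s^2 - 434*s - 87)
That last expression is T(s); at s = 0 only the constant terms survive, so T(0) = 6/(-87) = -2/29.

Therefore the answer is -2/29.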